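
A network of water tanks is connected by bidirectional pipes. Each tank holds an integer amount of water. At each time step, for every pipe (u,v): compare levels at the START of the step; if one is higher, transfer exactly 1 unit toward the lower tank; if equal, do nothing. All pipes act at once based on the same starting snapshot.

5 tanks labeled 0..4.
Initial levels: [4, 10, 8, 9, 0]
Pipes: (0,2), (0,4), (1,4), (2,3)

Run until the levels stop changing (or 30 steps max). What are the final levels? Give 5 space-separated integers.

Step 1: flows [2->0,0->4,1->4,3->2] -> levels [4 9 8 8 2]
Step 2: flows [2->0,0->4,1->4,2=3] -> levels [4 8 7 8 4]
Step 3: flows [2->0,0=4,1->4,3->2] -> levels [5 7 7 7 5]
Step 4: flows [2->0,0=4,1->4,2=3] -> levels [6 6 6 7 6]
Step 5: flows [0=2,0=4,1=4,3->2] -> levels [6 6 7 6 6]
Step 6: flows [2->0,0=4,1=4,2->3] -> levels [7 6 5 7 6]
Step 7: flows [0->2,0->4,1=4,3->2] -> levels [5 6 7 6 7]
Step 8: flows [2->0,4->0,4->1,2->3] -> levels [7 7 5 7 5]
Step 9: flows [0->2,0->4,1->4,3->2] -> levels [5 6 7 6 7]
  -> period-2 cycle: step 9 state = step 7 state; never stabilizes
  -> state at step 30: (30-7) mod 2 = 1, same as step 8 -> [7 7 5 7 5]

Answer: 7 7 5 7 5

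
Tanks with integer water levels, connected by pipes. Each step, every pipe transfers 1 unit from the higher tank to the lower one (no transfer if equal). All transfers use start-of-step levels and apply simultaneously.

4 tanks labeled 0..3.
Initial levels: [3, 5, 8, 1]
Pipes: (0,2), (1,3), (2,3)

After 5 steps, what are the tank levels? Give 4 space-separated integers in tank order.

Answer: 4 4 6 3

Derivation:
Step 1: flows [2->0,1->3,2->3] -> levels [4 4 6 3]
Step 2: flows [2->0,1->3,2->3] -> levels [5 3 4 5]
Step 3: flows [0->2,3->1,3->2] -> levels [4 4 6 3]
  -> period-2 cycle: step 3 state = step 1 state
  -> state at step 5: (5-1) mod 2 = 0, same as step 1 -> [4 4 6 3]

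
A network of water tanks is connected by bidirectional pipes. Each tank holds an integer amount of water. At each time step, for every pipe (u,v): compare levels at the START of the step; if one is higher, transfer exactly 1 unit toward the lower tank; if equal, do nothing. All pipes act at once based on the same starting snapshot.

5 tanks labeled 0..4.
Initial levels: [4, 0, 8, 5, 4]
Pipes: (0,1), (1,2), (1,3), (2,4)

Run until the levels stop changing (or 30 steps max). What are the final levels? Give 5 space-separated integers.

Answer: 3 5 4 3 6

Derivation:
Step 1: flows [0->1,2->1,3->1,2->4] -> levels [3 3 6 4 5]
Step 2: flows [0=1,2->1,3->1,2->4] -> levels [3 5 4 3 6]
Step 3: flows [1->0,1->2,1->3,4->2] -> levels [4 2 6 4 5]
Step 4: flows [0->1,2->1,3->1,2->4] -> levels [3 5 4 3 6]
  -> period-2 cycle: step 4 state = step 2 state; never stabilizes
  -> state at step 30: (30-2) mod 2 = 0, same as step 2 -> [3 5 4 3 6]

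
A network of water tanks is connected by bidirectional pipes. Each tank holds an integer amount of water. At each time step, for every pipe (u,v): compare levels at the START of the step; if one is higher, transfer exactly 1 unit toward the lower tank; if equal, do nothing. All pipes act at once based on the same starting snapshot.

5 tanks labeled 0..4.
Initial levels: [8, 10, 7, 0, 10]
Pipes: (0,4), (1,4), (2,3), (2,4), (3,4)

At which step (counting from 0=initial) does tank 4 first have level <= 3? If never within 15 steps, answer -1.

Answer: -1

Derivation:
Step 1: flows [4->0,1=4,2->3,4->2,4->3] -> levels [9 10 7 2 7]
Step 2: flows [0->4,1->4,2->3,2=4,4->3] -> levels [8 9 6 4 8]
Step 3: flows [0=4,1->4,2->3,4->2,4->3] -> levels [8 8 6 6 7]
Step 4: flows [0->4,1->4,2=3,4->2,4->3] -> levels [7 7 7 7 7]
Step 5: flows [0=4,1=4,2=3,2=4,3=4] -> levels [7 7 7 7 7]
  -> stable; tank 4 stays at 7 > 3
Tank 4 never reaches <=3 within 15 steps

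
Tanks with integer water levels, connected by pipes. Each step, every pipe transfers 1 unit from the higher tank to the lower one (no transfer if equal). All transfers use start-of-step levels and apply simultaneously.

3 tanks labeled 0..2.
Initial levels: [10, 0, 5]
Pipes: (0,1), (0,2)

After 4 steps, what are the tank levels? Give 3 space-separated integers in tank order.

Answer: 5 4 6

Derivation:
Step 1: flows [0->1,0->2] -> levels [8 1 6]
Step 2: flows [0->1,0->2] -> levels [6 2 7]
Step 3: flows [0->1,2->0] -> levels [6 3 6]
Step 4: flows [0->1,0=2] -> levels [5 4 6]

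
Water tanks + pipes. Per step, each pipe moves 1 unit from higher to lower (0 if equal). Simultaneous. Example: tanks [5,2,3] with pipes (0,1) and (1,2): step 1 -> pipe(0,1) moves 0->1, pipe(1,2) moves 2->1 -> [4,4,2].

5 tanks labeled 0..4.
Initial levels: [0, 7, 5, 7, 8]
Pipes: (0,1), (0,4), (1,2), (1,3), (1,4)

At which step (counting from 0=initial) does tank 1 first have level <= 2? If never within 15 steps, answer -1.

Answer: -1

Derivation:
Step 1: flows [1->0,4->0,1->2,1=3,4->1] -> levels [2 6 6 7 6]
Step 2: flows [1->0,4->0,1=2,3->1,1=4] -> levels [4 6 6 6 5]
Step 3: flows [1->0,4->0,1=2,1=3,1->4] -> levels [6 4 6 6 5]
Step 4: flows [0->1,0->4,2->1,3->1,4->1] -> levels [4 8 5 5 5]
Step 5: flows [1->0,4->0,1->2,1->3,1->4] -> levels [6 4 6 6 5]
  -> period-2 cycle (repeats step 3); tank 1 never drops to <=2
Tank 1 never reaches <=2 within 15 steps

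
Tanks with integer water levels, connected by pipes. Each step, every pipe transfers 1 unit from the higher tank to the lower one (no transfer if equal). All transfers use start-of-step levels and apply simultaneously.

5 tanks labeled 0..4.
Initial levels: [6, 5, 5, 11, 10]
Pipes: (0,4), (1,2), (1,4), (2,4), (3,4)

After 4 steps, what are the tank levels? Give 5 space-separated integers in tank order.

Step 1: flows [4->0,1=2,4->1,4->2,3->4] -> levels [7 6 6 10 8]
Step 2: flows [4->0,1=2,4->1,4->2,3->4] -> levels [8 7 7 9 6]
Step 3: flows [0->4,1=2,1->4,2->4,3->4] -> levels [7 6 6 8 10]
Step 4: flows [4->0,1=2,4->1,4->2,4->3] -> levels [8 7 7 9 6]

Answer: 8 7 7 9 6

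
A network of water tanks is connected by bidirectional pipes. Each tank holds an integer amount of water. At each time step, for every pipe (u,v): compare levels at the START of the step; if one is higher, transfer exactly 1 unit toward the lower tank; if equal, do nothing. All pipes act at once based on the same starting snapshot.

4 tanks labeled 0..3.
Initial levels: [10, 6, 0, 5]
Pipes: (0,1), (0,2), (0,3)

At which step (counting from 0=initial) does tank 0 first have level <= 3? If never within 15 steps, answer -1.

Answer: 6

Derivation:
Step 1: flows [0->1,0->2,0->3] -> levels [7 7 1 6]
Step 2: flows [0=1,0->2,0->3] -> levels [5 7 2 7]
Step 3: flows [1->0,0->2,3->0] -> levels [6 6 3 6]
Step 4: flows [0=1,0->2,0=3] -> levels [5 6 4 6]
Step 5: flows [1->0,0->2,3->0] -> levels [6 5 5 5]
Step 6: flows [0->1,0->2,0->3] -> levels [3 6 6 6]
Tank 0 first reaches <=3 at step 6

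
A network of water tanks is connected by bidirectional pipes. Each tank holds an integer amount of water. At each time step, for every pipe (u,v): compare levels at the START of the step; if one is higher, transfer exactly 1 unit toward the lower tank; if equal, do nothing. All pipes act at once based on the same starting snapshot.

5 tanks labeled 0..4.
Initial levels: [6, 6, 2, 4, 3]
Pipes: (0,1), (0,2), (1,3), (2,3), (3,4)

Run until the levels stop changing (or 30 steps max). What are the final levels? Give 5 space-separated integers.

Answer: 6 3 3 6 3

Derivation:
Step 1: flows [0=1,0->2,1->3,3->2,3->4] -> levels [5 5 4 3 4]
Step 2: flows [0=1,0->2,1->3,2->3,4->3] -> levels [4 4 4 6 3]
Step 3: flows [0=1,0=2,3->1,3->2,3->4] -> levels [4 5 5 3 4]
Step 4: flows [1->0,2->0,1->3,2->3,4->3] -> levels [6 3 3 6 3]
Step 5: flows [0->1,0->2,3->1,3->2,3->4] -> levels [4 5 5 3 4]
  -> period-2 cycle: step 5 state = step 3 state; never stabilizes
  -> state at step 30: (30-3) mod 2 = 1, same as step 4 -> [6 3 3 6 3]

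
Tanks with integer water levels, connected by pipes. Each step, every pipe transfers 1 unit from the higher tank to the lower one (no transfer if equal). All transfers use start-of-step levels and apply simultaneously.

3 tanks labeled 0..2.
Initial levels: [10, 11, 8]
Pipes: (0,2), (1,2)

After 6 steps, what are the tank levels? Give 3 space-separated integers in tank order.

Step 1: flows [0->2,1->2] -> levels [9 10 10]
Step 2: flows [2->0,1=2] -> levels [10 10 9]
Step 3: flows [0->2,1->2] -> levels [9 9 11]
Step 4: flows [2->0,2->1] -> levels [10 10 9]
  -> period-2 cycle: step 4 state = step 2 state
  -> state at step 6: (6-2) mod 2 = 0, same as step 2 -> [10 10 9]

Answer: 10 10 9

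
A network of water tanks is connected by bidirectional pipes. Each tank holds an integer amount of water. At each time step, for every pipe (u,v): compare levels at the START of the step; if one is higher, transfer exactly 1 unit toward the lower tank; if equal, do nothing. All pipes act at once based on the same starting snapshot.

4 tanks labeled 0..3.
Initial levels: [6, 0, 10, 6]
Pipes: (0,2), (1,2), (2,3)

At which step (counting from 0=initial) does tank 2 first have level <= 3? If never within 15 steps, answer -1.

Step 1: flows [2->0,2->1,2->3] -> levels [7 1 7 7]
Step 2: flows [0=2,2->1,2=3] -> levels [7 2 6 7]
Step 3: flows [0->2,2->1,3->2] -> levels [6 3 7 6]
Step 4: flows [2->0,2->1,2->3] -> levels [7 4 4 7]
Step 5: flows [0->2,1=2,3->2] -> levels [6 4 6 6]
Step 6: flows [0=2,2->1,2=3] -> levels [6 5 5 6]
Step 7: flows [0->2,1=2,3->2] -> levels [5 5 7 5]
Step 8: flows [2->0,2->1,2->3] -> levels [6 6 4 6]
Step 9: flows [0->2,1->2,3->2] -> levels [5 5 7 5]
  -> period-2 cycle (repeats step 7); tank 2 never drops to <=3
Tank 2 never reaches <=3 within 15 steps

Answer: -1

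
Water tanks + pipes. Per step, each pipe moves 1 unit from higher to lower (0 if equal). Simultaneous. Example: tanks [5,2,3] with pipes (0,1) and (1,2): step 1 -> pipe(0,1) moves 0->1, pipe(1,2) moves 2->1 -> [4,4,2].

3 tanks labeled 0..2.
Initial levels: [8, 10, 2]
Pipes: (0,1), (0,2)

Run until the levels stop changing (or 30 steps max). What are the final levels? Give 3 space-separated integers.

Answer: 8 6 6

Derivation:
Step 1: flows [1->0,0->2] -> levels [8 9 3]
Step 2: flows [1->0,0->2] -> levels [8 8 4]
Step 3: flows [0=1,0->2] -> levels [7 8 5]
Step 4: flows [1->0,0->2] -> levels [7 7 6]
Step 5: flows [0=1,0->2] -> levels [6 7 7]
Step 6: flows [1->0,2->0] -> levels [8 6 6]
Step 7: flows [0->1,0->2] -> levels [6 7 7]
  -> period-2 cycle: step 7 state = step 5 state; never stabilizes
  -> state at step 30: (30-5) mod 2 = 1, same as step 6 -> [8 6 6]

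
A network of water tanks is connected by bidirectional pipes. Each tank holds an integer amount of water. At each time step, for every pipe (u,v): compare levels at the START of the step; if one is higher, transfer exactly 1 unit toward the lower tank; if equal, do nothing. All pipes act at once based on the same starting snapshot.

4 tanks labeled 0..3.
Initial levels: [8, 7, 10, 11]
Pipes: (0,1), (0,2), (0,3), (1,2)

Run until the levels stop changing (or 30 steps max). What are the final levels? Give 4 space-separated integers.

Answer: 9 8 10 9

Derivation:
Step 1: flows [0->1,2->0,3->0,2->1] -> levels [9 9 8 10]
Step 2: flows [0=1,0->2,3->0,1->2] -> levels [9 8 10 9]
Step 3: flows [0->1,2->0,0=3,2->1] -> levels [9 10 8 9]
Step 4: flows [1->0,0->2,0=3,1->2] -> levels [9 8 10 9]
  -> period-2 cycle: step 4 state = step 2 state; never stabilizes
  -> state at step 30: (30-2) mod 2 = 0, same as step 2 -> [9 8 10 9]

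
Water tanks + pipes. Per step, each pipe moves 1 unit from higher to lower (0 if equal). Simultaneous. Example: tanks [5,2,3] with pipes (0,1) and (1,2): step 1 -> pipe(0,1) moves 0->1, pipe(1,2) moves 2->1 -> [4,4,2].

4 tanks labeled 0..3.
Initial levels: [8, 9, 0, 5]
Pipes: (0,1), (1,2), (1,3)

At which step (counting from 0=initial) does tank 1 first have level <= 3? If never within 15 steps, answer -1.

Answer: -1

Derivation:
Step 1: flows [1->0,1->2,1->3] -> levels [9 6 1 6]
Step 2: flows [0->1,1->2,1=3] -> levels [8 6 2 6]
Step 3: flows [0->1,1->2,1=3] -> levels [7 6 3 6]
Step 4: flows [0->1,1->2,1=3] -> levels [6 6 4 6]
Step 5: flows [0=1,1->2,1=3] -> levels [6 5 5 6]
Step 6: flows [0->1,1=2,3->1] -> levels [5 7 5 5]
Step 7: flows [1->0,1->2,1->3] -> levels [6 4 6 6]
Step 8: flows [0->1,2->1,3->1] -> levels [5 7 5 5]
  -> period-2 cycle (repeats step 6); tank 1 never drops to <=3
Tank 1 never reaches <=3 within 15 steps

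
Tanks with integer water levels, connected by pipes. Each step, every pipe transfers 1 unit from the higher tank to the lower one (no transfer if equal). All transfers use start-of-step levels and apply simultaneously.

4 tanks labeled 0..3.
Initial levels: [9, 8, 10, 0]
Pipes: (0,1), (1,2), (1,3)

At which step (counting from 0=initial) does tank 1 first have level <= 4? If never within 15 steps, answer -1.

Answer: -1

Derivation:
Step 1: flows [0->1,2->1,1->3] -> levels [8 9 9 1]
Step 2: flows [1->0,1=2,1->3] -> levels [9 7 9 2]
Step 3: flows [0->1,2->1,1->3] -> levels [8 8 8 3]
Step 4: flows [0=1,1=2,1->3] -> levels [8 7 8 4]
Step 5: flows [0->1,2->1,1->3] -> levels [7 8 7 5]
Step 6: flows [1->0,1->2,1->3] -> levels [8 5 8 6]
Step 7: flows [0->1,2->1,3->1] -> levels [7 8 7 5]
  -> period-2 cycle (repeats step 5); tank 1 never drops to <=4
Tank 1 never reaches <=4 within 15 steps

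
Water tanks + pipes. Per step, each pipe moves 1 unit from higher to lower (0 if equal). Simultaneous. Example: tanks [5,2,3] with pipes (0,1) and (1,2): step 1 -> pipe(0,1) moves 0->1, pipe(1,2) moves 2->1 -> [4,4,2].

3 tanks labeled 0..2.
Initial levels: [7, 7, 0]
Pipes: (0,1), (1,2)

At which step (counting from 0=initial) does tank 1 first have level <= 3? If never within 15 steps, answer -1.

Step 1: flows [0=1,1->2] -> levels [7 6 1]
Step 2: flows [0->1,1->2] -> levels [6 6 2]
Step 3: flows [0=1,1->2] -> levels [6 5 3]
Step 4: flows [0->1,1->2] -> levels [5 5 4]
Step 5: flows [0=1,1->2] -> levels [5 4 5]
Step 6: flows [0->1,2->1] -> levels [4 6 4]
Step 7: flows [1->0,1->2] -> levels [5 4 5]
  -> period-2 cycle (repeats step 5); tank 1 never drops to <=3
Tank 1 never reaches <=3 within 15 steps

Answer: -1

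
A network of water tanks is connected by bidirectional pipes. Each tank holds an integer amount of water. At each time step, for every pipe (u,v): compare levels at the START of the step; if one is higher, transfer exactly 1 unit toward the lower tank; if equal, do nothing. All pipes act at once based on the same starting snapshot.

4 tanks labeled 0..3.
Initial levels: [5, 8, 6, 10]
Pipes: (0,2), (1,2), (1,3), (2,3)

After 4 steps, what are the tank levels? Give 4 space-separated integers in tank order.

Answer: 7 7 8 7

Derivation:
Step 1: flows [2->0,1->2,3->1,3->2] -> levels [6 8 7 8]
Step 2: flows [2->0,1->2,1=3,3->2] -> levels [7 7 8 7]
Step 3: flows [2->0,2->1,1=3,2->3] -> levels [8 8 5 8]
Step 4: flows [0->2,1->2,1=3,3->2] -> levels [7 7 8 7]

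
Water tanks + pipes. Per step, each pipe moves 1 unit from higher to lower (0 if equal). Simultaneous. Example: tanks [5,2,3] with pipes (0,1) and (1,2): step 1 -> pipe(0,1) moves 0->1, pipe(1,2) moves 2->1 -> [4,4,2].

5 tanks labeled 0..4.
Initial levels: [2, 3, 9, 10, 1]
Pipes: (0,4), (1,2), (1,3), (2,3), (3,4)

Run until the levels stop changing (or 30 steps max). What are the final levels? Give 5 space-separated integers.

Step 1: flows [0->4,2->1,3->1,3->2,3->4] -> levels [1 5 9 7 3]
Step 2: flows [4->0,2->1,3->1,2->3,3->4] -> levels [2 7 7 6 3]
Step 3: flows [4->0,1=2,1->3,2->3,3->4] -> levels [3 6 6 7 3]
Step 4: flows [0=4,1=2,3->1,3->2,3->4] -> levels [3 7 7 4 4]
Step 5: flows [4->0,1=2,1->3,2->3,3=4] -> levels [4 6 6 6 3]
Step 6: flows [0->4,1=2,1=3,2=3,3->4] -> levels [3 6 6 5 5]
Step 7: flows [4->0,1=2,1->3,2->3,3=4] -> levels [4 5 5 7 4]
Step 8: flows [0=4,1=2,3->1,3->2,3->4] -> levels [4 6 6 4 5]
Step 9: flows [4->0,1=2,1->3,2->3,4->3] -> levels [5 5 5 7 3]
Step 10: flows [0->4,1=2,3->1,3->2,3->4] -> levels [4 6 6 4 5]
  -> period-2 cycle: step 10 state = step 8 state; never stabilizes
  -> state at step 30: (30-8) mod 2 = 0, same as step 8 -> [4 6 6 4 5]

Answer: 4 6 6 4 5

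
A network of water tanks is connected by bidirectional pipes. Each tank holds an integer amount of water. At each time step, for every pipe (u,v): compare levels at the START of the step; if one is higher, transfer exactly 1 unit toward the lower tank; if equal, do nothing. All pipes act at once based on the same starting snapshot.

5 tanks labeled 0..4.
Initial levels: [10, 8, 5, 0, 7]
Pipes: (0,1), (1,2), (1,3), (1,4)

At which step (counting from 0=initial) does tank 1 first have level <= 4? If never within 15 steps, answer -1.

Step 1: flows [0->1,1->2,1->3,1->4] -> levels [9 6 6 1 8]
Step 2: flows [0->1,1=2,1->3,4->1] -> levels [8 7 6 2 7]
Step 3: flows [0->1,1->2,1->3,1=4] -> levels [7 6 7 3 7]
Step 4: flows [0->1,2->1,1->3,4->1] -> levels [6 8 6 4 6]
Step 5: flows [1->0,1->2,1->3,1->4] -> levels [7 4 7 5 7]
Tank 1 first reaches <=4 at step 5

Answer: 5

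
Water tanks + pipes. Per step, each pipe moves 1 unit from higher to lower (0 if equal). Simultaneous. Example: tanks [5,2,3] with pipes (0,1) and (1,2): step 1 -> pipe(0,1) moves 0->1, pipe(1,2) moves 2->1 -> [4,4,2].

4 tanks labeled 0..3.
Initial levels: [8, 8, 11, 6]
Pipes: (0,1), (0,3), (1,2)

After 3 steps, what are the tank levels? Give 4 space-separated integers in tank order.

Answer: 8 8 9 8

Derivation:
Step 1: flows [0=1,0->3,2->1] -> levels [7 9 10 7]
Step 2: flows [1->0,0=3,2->1] -> levels [8 9 9 7]
Step 3: flows [1->0,0->3,1=2] -> levels [8 8 9 8]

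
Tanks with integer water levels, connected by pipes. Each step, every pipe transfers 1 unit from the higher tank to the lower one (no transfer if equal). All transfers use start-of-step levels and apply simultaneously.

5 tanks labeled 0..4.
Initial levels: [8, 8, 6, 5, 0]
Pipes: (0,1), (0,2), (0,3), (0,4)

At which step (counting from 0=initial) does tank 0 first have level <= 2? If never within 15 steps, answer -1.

Answer: -1

Derivation:
Step 1: flows [0=1,0->2,0->3,0->4] -> levels [5 8 7 6 1]
Step 2: flows [1->0,2->0,3->0,0->4] -> levels [7 7 6 5 2]
Step 3: flows [0=1,0->2,0->3,0->4] -> levels [4 7 7 6 3]
Step 4: flows [1->0,2->0,3->0,0->4] -> levels [6 6 6 5 4]
Step 5: flows [0=1,0=2,0->3,0->4] -> levels [4 6 6 6 5]
Step 6: flows [1->0,2->0,3->0,4->0] -> levels [8 5 5 5 4]
Step 7: flows [0->1,0->2,0->3,0->4] -> levels [4 6 6 6 5]
  -> period-2 cycle (repeats step 5); tank 0 never drops to <=2
Tank 0 never reaches <=2 within 15 steps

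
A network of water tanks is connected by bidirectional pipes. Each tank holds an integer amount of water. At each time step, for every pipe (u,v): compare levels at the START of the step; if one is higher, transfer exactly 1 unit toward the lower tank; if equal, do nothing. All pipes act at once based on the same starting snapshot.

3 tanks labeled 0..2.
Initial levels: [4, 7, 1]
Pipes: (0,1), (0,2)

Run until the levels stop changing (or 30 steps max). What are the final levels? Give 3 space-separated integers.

Answer: 4 4 4

Derivation:
Step 1: flows [1->0,0->2] -> levels [4 6 2]
Step 2: flows [1->0,0->2] -> levels [4 5 3]
Step 3: flows [1->0,0->2] -> levels [4 4 4]
Step 4: flows [0=1,0=2] -> levels [4 4 4]
  -> stable (no change)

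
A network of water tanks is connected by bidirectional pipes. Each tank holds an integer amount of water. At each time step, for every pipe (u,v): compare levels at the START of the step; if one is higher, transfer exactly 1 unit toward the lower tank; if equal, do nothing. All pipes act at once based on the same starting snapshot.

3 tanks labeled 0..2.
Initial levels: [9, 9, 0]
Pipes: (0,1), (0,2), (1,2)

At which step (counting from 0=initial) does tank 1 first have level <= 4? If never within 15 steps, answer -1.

Step 1: flows [0=1,0->2,1->2] -> levels [8 8 2]
Step 2: flows [0=1,0->2,1->2] -> levels [7 7 4]
Step 3: flows [0=1,0->2,1->2] -> levels [6 6 6]
Step 4: flows [0=1,0=2,1=2] -> levels [6 6 6]
  -> stable; tank 1 stays at 6 > 4
Tank 1 never reaches <=4 within 15 steps

Answer: -1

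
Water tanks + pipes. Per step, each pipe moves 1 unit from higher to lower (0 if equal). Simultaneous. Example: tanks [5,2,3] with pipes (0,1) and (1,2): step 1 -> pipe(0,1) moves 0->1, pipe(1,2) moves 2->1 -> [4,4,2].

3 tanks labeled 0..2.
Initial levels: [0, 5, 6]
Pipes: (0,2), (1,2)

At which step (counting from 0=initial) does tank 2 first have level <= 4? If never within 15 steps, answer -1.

Answer: 1

Derivation:
Step 1: flows [2->0,2->1] -> levels [1 6 4]
Tank 2 first reaches <=4 at step 1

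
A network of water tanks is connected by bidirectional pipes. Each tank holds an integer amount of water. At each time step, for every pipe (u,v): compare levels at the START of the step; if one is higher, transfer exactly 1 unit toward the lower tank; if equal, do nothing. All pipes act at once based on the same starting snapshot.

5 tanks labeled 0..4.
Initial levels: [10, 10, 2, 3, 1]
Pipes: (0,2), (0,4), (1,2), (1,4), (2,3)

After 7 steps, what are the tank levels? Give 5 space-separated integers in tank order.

Step 1: flows [0->2,0->4,1->2,1->4,3->2] -> levels [8 8 5 2 3]
Step 2: flows [0->2,0->4,1->2,1->4,2->3] -> levels [6 6 6 3 5]
Step 3: flows [0=2,0->4,1=2,1->4,2->3] -> levels [5 5 5 4 7]
Step 4: flows [0=2,4->0,1=2,4->1,2->3] -> levels [6 6 4 5 5]
Step 5: flows [0->2,0->4,1->2,1->4,3->2] -> levels [4 4 7 4 7]
Step 6: flows [2->0,4->0,2->1,4->1,2->3] -> levels [6 6 4 5 5]
  -> period-2 cycle: step 6 state = step 4 state
  -> state at step 7: (7-4) mod 2 = 1, same as step 5 -> [4 4 7 4 7]

Answer: 4 4 7 4 7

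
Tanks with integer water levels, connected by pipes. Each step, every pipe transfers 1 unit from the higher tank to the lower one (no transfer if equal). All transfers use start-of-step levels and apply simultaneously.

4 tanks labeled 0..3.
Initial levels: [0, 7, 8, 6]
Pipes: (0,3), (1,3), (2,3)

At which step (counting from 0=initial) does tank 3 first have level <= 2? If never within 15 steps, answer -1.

Step 1: flows [3->0,1->3,2->3] -> levels [1 6 7 7]
Step 2: flows [3->0,3->1,2=3] -> levels [2 7 7 5]
Step 3: flows [3->0,1->3,2->3] -> levels [3 6 6 6]
Step 4: flows [3->0,1=3,2=3] -> levels [4 6 6 5]
Step 5: flows [3->0,1->3,2->3] -> levels [5 5 5 6]
Step 6: flows [3->0,3->1,3->2] -> levels [6 6 6 3]
Step 7: flows [0->3,1->3,2->3] -> levels [5 5 5 6]
  -> period-2 cycle (repeats step 5); tank 3 never drops to <=2
Tank 3 never reaches <=2 within 15 steps

Answer: -1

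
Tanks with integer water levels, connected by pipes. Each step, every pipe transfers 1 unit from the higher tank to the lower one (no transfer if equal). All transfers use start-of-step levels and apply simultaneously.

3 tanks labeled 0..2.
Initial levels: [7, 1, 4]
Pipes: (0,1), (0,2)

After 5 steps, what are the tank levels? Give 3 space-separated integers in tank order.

Step 1: flows [0->1,0->2] -> levels [5 2 5]
Step 2: flows [0->1,0=2] -> levels [4 3 5]
Step 3: flows [0->1,2->0] -> levels [4 4 4]
Step 4: flows [0=1,0=2] -> levels [4 4 4]
  -> stable; steps 5..5 unchanged -> [4 4 4]

Answer: 4 4 4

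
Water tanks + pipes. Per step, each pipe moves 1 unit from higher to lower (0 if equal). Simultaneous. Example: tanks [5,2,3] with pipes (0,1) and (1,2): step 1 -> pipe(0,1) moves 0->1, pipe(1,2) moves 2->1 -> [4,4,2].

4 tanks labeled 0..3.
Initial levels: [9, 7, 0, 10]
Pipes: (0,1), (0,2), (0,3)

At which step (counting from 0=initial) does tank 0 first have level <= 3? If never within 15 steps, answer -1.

Answer: -1

Derivation:
Step 1: flows [0->1,0->2,3->0] -> levels [8 8 1 9]
Step 2: flows [0=1,0->2,3->0] -> levels [8 8 2 8]
Step 3: flows [0=1,0->2,0=3] -> levels [7 8 3 8]
Step 4: flows [1->0,0->2,3->0] -> levels [8 7 4 7]
Step 5: flows [0->1,0->2,0->3] -> levels [5 8 5 8]
Step 6: flows [1->0,0=2,3->0] -> levels [7 7 5 7]
Step 7: flows [0=1,0->2,0=3] -> levels [6 7 6 7]
Step 8: flows [1->0,0=2,3->0] -> levels [8 6 6 6]
Step 9: flows [0->1,0->2,0->3] -> levels [5 7 7 7]
Step 10: flows [1->0,2->0,3->0] -> levels [8 6 6 6]
  -> period-2 cycle (repeats step 8); tank 0 never drops to <=3
Tank 0 never reaches <=3 within 15 steps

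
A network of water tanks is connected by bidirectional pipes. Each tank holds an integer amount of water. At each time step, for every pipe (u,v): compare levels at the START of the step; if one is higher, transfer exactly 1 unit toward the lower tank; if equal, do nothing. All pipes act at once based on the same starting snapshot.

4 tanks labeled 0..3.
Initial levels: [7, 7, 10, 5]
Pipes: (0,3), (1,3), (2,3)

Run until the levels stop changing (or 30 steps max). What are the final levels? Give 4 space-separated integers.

Answer: 8 8 8 5

Derivation:
Step 1: flows [0->3,1->3,2->3] -> levels [6 6 9 8]
Step 2: flows [3->0,3->1,2->3] -> levels [7 7 8 7]
Step 3: flows [0=3,1=3,2->3] -> levels [7 7 7 8]
Step 4: flows [3->0,3->1,3->2] -> levels [8 8 8 5]
Step 5: flows [0->3,1->3,2->3] -> levels [7 7 7 8]
  -> period-2 cycle: step 5 state = step 3 state; never stabilizes
  -> state at step 30: (30-3) mod 2 = 1, same as step 4 -> [8 8 8 5]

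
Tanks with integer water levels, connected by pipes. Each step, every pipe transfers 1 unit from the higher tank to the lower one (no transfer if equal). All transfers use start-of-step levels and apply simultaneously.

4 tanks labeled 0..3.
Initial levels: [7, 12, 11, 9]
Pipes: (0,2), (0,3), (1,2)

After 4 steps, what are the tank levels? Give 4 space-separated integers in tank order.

Answer: 9 10 10 10

Derivation:
Step 1: flows [2->0,3->0,1->2] -> levels [9 11 11 8]
Step 2: flows [2->0,0->3,1=2] -> levels [9 11 10 9]
Step 3: flows [2->0,0=3,1->2] -> levels [10 10 10 9]
Step 4: flows [0=2,0->3,1=2] -> levels [9 10 10 10]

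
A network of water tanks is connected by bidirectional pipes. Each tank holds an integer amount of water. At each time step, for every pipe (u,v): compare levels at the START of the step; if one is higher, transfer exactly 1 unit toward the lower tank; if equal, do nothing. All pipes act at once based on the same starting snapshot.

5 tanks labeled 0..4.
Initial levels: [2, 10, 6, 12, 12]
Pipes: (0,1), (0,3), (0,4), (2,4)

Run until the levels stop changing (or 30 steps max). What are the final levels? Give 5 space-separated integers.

Step 1: flows [1->0,3->0,4->0,4->2] -> levels [5 9 7 11 10]
Step 2: flows [1->0,3->0,4->0,4->2] -> levels [8 8 8 10 8]
Step 3: flows [0=1,3->0,0=4,2=4] -> levels [9 8 8 9 8]
Step 4: flows [0->1,0=3,0->4,2=4] -> levels [7 9 8 9 9]
Step 5: flows [1->0,3->0,4->0,4->2] -> levels [10 8 9 8 7]
Step 6: flows [0->1,0->3,0->4,2->4] -> levels [7 9 8 9 9]
  -> period-2 cycle: step 6 state = step 4 state; never stabilizes
  -> state at step 30: (30-4) mod 2 = 0, same as step 4 -> [7 9 8 9 9]

Answer: 7 9 8 9 9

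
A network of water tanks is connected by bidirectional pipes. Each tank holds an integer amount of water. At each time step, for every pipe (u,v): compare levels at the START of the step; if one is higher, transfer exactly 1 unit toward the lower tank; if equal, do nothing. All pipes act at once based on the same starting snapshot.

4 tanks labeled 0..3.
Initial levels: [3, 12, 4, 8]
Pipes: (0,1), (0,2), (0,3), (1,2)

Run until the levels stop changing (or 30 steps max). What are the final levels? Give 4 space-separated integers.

Answer: 8 7 6 6

Derivation:
Step 1: flows [1->0,2->0,3->0,1->2] -> levels [6 10 4 7]
Step 2: flows [1->0,0->2,3->0,1->2] -> levels [7 8 6 6]
Step 3: flows [1->0,0->2,0->3,1->2] -> levels [6 6 8 7]
Step 4: flows [0=1,2->0,3->0,2->1] -> levels [8 7 6 6]
Step 5: flows [0->1,0->2,0->3,1->2] -> levels [5 7 8 7]
Step 6: flows [1->0,2->0,3->0,2->1] -> levels [8 7 6 6]
  -> period-2 cycle: step 6 state = step 4 state; never stabilizes
  -> state at step 30: (30-4) mod 2 = 0, same as step 4 -> [8 7 6 6]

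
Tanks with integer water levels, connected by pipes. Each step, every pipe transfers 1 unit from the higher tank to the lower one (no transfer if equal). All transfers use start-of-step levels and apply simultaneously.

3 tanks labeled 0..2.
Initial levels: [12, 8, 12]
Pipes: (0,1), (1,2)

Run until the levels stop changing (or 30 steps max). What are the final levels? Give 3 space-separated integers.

Answer: 10 12 10

Derivation:
Step 1: flows [0->1,2->1] -> levels [11 10 11]
Step 2: flows [0->1,2->1] -> levels [10 12 10]
Step 3: flows [1->0,1->2] -> levels [11 10 11]
  -> period-2 cycle: step 3 state = step 1 state; never stabilizes
  -> state at step 30: (30-1) mod 2 = 1, same as step 2 -> [10 12 10]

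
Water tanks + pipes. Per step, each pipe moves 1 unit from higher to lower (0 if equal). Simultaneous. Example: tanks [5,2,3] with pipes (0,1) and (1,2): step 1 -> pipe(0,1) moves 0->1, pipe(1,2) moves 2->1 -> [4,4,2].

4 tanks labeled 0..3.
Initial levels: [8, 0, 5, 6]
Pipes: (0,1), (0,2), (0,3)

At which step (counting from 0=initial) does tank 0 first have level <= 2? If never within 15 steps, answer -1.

Answer: -1

Derivation:
Step 1: flows [0->1,0->2,0->3] -> levels [5 1 6 7]
Step 2: flows [0->1,2->0,3->0] -> levels [6 2 5 6]
Step 3: flows [0->1,0->2,0=3] -> levels [4 3 6 6]
Step 4: flows [0->1,2->0,3->0] -> levels [5 4 5 5]
Step 5: flows [0->1,0=2,0=3] -> levels [4 5 5 5]
Step 6: flows [1->0,2->0,3->0] -> levels [7 4 4 4]
Step 7: flows [0->1,0->2,0->3] -> levels [4 5 5 5]
  -> period-2 cycle (repeats step 5); tank 0 never drops to <=2
Tank 0 never reaches <=2 within 15 steps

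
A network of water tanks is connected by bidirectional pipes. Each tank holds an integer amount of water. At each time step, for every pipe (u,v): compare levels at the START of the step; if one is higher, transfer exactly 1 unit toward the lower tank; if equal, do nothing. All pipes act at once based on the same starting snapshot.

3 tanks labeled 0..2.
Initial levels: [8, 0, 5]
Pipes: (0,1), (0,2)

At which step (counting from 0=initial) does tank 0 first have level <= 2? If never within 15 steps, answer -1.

Step 1: flows [0->1,0->2] -> levels [6 1 6]
Step 2: flows [0->1,0=2] -> levels [5 2 6]
Step 3: flows [0->1,2->0] -> levels [5 3 5]
Step 4: flows [0->1,0=2] -> levels [4 4 5]
Step 5: flows [0=1,2->0] -> levels [5 4 4]
Step 6: flows [0->1,0->2] -> levels [3 5 5]
Step 7: flows [1->0,2->0] -> levels [5 4 4]
  -> period-2 cycle (repeats step 5); tank 0 never drops to <=2
Tank 0 never reaches <=2 within 15 steps

Answer: -1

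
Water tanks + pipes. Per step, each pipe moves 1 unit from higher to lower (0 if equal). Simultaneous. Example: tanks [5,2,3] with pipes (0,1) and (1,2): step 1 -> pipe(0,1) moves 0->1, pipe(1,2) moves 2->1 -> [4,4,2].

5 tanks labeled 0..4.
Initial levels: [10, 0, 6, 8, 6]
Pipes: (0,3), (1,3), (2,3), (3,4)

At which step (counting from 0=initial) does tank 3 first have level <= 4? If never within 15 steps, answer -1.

Answer: 5

Derivation:
Step 1: flows [0->3,3->1,3->2,3->4] -> levels [9 1 7 6 7]
Step 2: flows [0->3,3->1,2->3,4->3] -> levels [8 2 6 8 6]
Step 3: flows [0=3,3->1,3->2,3->4] -> levels [8 3 7 5 7]
Step 4: flows [0->3,3->1,2->3,4->3] -> levels [7 4 6 7 6]
Step 5: flows [0=3,3->1,3->2,3->4] -> levels [7 5 7 4 7]
Tank 3 first reaches <=4 at step 5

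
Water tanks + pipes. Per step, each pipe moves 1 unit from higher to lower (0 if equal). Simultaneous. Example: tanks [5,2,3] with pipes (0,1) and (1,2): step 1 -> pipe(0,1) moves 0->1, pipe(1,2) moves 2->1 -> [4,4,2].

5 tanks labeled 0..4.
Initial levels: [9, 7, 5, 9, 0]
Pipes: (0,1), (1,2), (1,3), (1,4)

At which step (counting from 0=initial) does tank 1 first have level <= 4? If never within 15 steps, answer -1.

Answer: 5

Derivation:
Step 1: flows [0->1,1->2,3->1,1->4] -> levels [8 7 6 8 1]
Step 2: flows [0->1,1->2,3->1,1->4] -> levels [7 7 7 7 2]
Step 3: flows [0=1,1=2,1=3,1->4] -> levels [7 6 7 7 3]
Step 4: flows [0->1,2->1,3->1,1->4] -> levels [6 8 6 6 4]
Step 5: flows [1->0,1->2,1->3,1->4] -> levels [7 4 7 7 5]
Tank 1 first reaches <=4 at step 5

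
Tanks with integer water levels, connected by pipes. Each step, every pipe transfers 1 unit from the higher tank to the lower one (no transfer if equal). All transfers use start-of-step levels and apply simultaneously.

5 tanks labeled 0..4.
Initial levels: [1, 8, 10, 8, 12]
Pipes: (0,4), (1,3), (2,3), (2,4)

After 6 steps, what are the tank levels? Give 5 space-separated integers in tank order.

Answer: 7 8 7 10 7

Derivation:
Step 1: flows [4->0,1=3,2->3,4->2] -> levels [2 8 10 9 10]
Step 2: flows [4->0,3->1,2->3,2=4] -> levels [3 9 9 9 9]
Step 3: flows [4->0,1=3,2=3,2=4] -> levels [4 9 9 9 8]
Step 4: flows [4->0,1=3,2=3,2->4] -> levels [5 9 8 9 8]
Step 5: flows [4->0,1=3,3->2,2=4] -> levels [6 9 9 8 7]
Step 6: flows [4->0,1->3,2->3,2->4] -> levels [7 8 7 10 7]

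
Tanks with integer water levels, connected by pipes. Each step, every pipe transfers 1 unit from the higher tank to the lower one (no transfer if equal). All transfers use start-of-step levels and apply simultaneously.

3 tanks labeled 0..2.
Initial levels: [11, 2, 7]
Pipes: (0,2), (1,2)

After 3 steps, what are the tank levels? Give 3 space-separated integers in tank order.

Answer: 8 5 7

Derivation:
Step 1: flows [0->2,2->1] -> levels [10 3 7]
Step 2: flows [0->2,2->1] -> levels [9 4 7]
Step 3: flows [0->2,2->1] -> levels [8 5 7]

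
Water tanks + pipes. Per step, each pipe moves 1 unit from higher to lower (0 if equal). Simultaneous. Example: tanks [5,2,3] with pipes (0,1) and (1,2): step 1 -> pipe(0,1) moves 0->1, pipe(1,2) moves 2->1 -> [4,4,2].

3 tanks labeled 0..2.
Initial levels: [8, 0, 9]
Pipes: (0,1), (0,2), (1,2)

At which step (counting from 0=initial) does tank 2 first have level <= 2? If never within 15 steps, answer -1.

Answer: -1

Derivation:
Step 1: flows [0->1,2->0,2->1] -> levels [8 2 7]
Step 2: flows [0->1,0->2,2->1] -> levels [6 4 7]
Step 3: flows [0->1,2->0,2->1] -> levels [6 6 5]
Step 4: flows [0=1,0->2,1->2] -> levels [5 5 7]
Step 5: flows [0=1,2->0,2->1] -> levels [6 6 5]
  -> period-2 cycle (repeats step 3); tank 2 never drops to <=2
Tank 2 never reaches <=2 within 15 steps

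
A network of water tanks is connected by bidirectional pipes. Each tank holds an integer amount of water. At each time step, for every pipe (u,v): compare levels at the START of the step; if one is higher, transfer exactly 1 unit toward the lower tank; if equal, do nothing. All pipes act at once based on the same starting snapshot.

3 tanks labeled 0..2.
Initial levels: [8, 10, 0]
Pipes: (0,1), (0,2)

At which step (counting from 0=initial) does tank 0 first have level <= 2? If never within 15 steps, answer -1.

Step 1: flows [1->0,0->2] -> levels [8 9 1]
Step 2: flows [1->0,0->2] -> levels [8 8 2]
Step 3: flows [0=1,0->2] -> levels [7 8 3]
Step 4: flows [1->0,0->2] -> levels [7 7 4]
Step 5: flows [0=1,0->2] -> levels [6 7 5]
Step 6: flows [1->0,0->2] -> levels [6 6 6]
Step 7: flows [0=1,0=2] -> levels [6 6 6]
  -> stable; tank 0 stays at 6 > 2
Tank 0 never reaches <=2 within 15 steps

Answer: -1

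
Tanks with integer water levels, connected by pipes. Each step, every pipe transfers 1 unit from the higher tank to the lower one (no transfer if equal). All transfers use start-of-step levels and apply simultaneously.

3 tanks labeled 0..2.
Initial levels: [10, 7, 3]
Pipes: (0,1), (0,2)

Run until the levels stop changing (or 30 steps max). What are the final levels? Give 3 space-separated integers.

Answer: 6 7 7

Derivation:
Step 1: flows [0->1,0->2] -> levels [8 8 4]
Step 2: flows [0=1,0->2] -> levels [7 8 5]
Step 3: flows [1->0,0->2] -> levels [7 7 6]
Step 4: flows [0=1,0->2] -> levels [6 7 7]
Step 5: flows [1->0,2->0] -> levels [8 6 6]
Step 6: flows [0->1,0->2] -> levels [6 7 7]
  -> period-2 cycle: step 6 state = step 4 state; never stabilizes
  -> state at step 30: (30-4) mod 2 = 0, same as step 4 -> [6 7 7]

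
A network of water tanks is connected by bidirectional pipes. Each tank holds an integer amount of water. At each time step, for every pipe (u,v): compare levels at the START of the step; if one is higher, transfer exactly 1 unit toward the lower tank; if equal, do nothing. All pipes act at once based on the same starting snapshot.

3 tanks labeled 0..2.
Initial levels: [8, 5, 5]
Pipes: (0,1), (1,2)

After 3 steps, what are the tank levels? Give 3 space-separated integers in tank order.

Answer: 6 6 6

Derivation:
Step 1: flows [0->1,1=2] -> levels [7 6 5]
Step 2: flows [0->1,1->2] -> levels [6 6 6]
Step 3: flows [0=1,1=2] -> levels [6 6 6]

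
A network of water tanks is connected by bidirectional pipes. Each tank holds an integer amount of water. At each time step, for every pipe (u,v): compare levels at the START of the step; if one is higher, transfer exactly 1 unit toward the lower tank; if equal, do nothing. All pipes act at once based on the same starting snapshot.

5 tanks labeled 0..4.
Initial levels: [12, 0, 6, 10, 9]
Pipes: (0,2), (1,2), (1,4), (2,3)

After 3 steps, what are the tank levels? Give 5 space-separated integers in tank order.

Answer: 9 6 8 8 6

Derivation:
Step 1: flows [0->2,2->1,4->1,3->2] -> levels [11 2 7 9 8]
Step 2: flows [0->2,2->1,4->1,3->2] -> levels [10 4 8 8 7]
Step 3: flows [0->2,2->1,4->1,2=3] -> levels [9 6 8 8 6]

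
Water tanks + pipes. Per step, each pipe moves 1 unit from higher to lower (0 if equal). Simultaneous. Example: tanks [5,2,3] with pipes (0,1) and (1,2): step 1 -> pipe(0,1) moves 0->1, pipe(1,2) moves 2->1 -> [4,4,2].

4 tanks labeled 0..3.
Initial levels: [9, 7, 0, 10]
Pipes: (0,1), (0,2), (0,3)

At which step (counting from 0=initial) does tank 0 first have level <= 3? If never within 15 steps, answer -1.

Answer: -1

Derivation:
Step 1: flows [0->1,0->2,3->0] -> levels [8 8 1 9]
Step 2: flows [0=1,0->2,3->0] -> levels [8 8 2 8]
Step 3: flows [0=1,0->2,0=3] -> levels [7 8 3 8]
Step 4: flows [1->0,0->2,3->0] -> levels [8 7 4 7]
Step 5: flows [0->1,0->2,0->3] -> levels [5 8 5 8]
Step 6: flows [1->0,0=2,3->0] -> levels [7 7 5 7]
Step 7: flows [0=1,0->2,0=3] -> levels [6 7 6 7]
Step 8: flows [1->0,0=2,3->0] -> levels [8 6 6 6]
Step 9: flows [0->1,0->2,0->3] -> levels [5 7 7 7]
Step 10: flows [1->0,2->0,3->0] -> levels [8 6 6 6]
  -> period-2 cycle (repeats step 8); tank 0 never drops to <=3
Tank 0 never reaches <=3 within 15 steps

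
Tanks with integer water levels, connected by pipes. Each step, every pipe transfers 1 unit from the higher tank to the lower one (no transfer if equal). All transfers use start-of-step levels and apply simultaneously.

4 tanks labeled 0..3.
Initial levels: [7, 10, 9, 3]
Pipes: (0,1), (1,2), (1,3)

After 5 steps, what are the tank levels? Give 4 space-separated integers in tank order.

Step 1: flows [1->0,1->2,1->3] -> levels [8 7 10 4]
Step 2: flows [0->1,2->1,1->3] -> levels [7 8 9 5]
Step 3: flows [1->0,2->1,1->3] -> levels [8 7 8 6]
Step 4: flows [0->1,2->1,1->3] -> levels [7 8 7 7]
Step 5: flows [1->0,1->2,1->3] -> levels [8 5 8 8]

Answer: 8 5 8 8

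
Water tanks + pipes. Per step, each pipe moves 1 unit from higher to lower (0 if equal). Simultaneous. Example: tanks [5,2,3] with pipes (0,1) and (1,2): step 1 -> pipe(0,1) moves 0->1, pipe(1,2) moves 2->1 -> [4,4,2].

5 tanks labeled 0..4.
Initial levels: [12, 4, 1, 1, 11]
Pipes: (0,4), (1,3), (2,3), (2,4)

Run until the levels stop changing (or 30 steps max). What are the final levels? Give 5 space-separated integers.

Step 1: flows [0->4,1->3,2=3,4->2] -> levels [11 3 2 2 11]
Step 2: flows [0=4,1->3,2=3,4->2] -> levels [11 2 3 3 10]
Step 3: flows [0->4,3->1,2=3,4->2] -> levels [10 3 4 2 10]
Step 4: flows [0=4,1->3,2->3,4->2] -> levels [10 2 4 4 9]
Step 5: flows [0->4,3->1,2=3,4->2] -> levels [9 3 5 3 9]
Step 6: flows [0=4,1=3,2->3,4->2] -> levels [9 3 5 4 8]
Step 7: flows [0->4,3->1,2->3,4->2] -> levels [8 4 5 4 8]
Step 8: flows [0=4,1=3,2->3,4->2] -> levels [8 4 5 5 7]
Step 9: flows [0->4,3->1,2=3,4->2] -> levels [7 5 6 4 7]
Step 10: flows [0=4,1->3,2->3,4->2] -> levels [7 4 6 6 6]
Step 11: flows [0->4,3->1,2=3,2=4] -> levels [6 5 6 5 7]
Step 12: flows [4->0,1=3,2->3,4->2] -> levels [7 5 6 6 5]
Step 13: flows [0->4,3->1,2=3,2->4] -> levels [6 6 5 5 7]
Step 14: flows [4->0,1->3,2=3,4->2] -> levels [7 5 6 6 5]
  -> period-2 cycle: step 14 state = step 12 state; never stabilizes
  -> state at step 30: (30-12) mod 2 = 0, same as step 12 -> [7 5 6 6 5]

Answer: 7 5 6 6 5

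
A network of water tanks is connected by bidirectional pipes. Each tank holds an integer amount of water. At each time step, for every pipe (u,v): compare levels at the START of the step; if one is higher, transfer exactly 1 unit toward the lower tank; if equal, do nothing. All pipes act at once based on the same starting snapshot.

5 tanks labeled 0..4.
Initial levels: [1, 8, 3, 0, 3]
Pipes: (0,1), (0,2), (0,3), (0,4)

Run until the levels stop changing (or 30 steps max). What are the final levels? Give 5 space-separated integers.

Step 1: flows [1->0,2->0,0->3,4->0] -> levels [3 7 2 1 2]
Step 2: flows [1->0,0->2,0->3,0->4] -> levels [1 6 3 2 3]
Step 3: flows [1->0,2->0,3->0,4->0] -> levels [5 5 2 1 2]
Step 4: flows [0=1,0->2,0->3,0->4] -> levels [2 5 3 2 3]
Step 5: flows [1->0,2->0,0=3,4->0] -> levels [5 4 2 2 2]
Step 6: flows [0->1,0->2,0->3,0->4] -> levels [1 5 3 3 3]
Step 7: flows [1->0,2->0,3->0,4->0] -> levels [5 4 2 2 2]
  -> period-2 cycle: step 7 state = step 5 state; never stabilizes
  -> state at step 30: (30-5) mod 2 = 1, same as step 6 -> [1 5 3 3 3]

Answer: 1 5 3 3 3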